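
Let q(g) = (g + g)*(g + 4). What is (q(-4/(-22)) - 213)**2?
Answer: 654796921/14641 ≈ 44724.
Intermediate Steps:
q(g) = 2*g*(4 + g) (q(g) = (2*g)*(4 + g) = 2*g*(4 + g))
(q(-4/(-22)) - 213)**2 = (2*(-4/(-22))*(4 - 4/(-22)) - 213)**2 = (2*(-4*(-1/22))*(4 - 4*(-1/22)) - 213)**2 = (2*(2/11)*(4 + 2/11) - 213)**2 = (2*(2/11)*(46/11) - 213)**2 = (184/121 - 213)**2 = (-25589/121)**2 = 654796921/14641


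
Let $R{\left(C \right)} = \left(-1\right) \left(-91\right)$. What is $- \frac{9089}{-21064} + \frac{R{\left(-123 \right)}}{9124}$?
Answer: $\frac{21211215}{48046984} \approx 0.44147$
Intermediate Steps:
$R{\left(C \right)} = 91$
$- \frac{9089}{-21064} + \frac{R{\left(-123 \right)}}{9124} = - \frac{9089}{-21064} + \frac{91}{9124} = \left(-9089\right) \left(- \frac{1}{21064}\right) + 91 \cdot \frac{1}{9124} = \frac{9089}{21064} + \frac{91}{9124} = \frac{21211215}{48046984}$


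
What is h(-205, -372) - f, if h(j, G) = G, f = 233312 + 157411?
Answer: -391095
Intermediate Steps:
f = 390723
h(-205, -372) - f = -372 - 1*390723 = -372 - 390723 = -391095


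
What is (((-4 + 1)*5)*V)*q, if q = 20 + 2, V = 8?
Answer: -2640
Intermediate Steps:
q = 22
(((-4 + 1)*5)*V)*q = (((-4 + 1)*5)*8)*22 = (-3*5*8)*22 = -15*8*22 = -120*22 = -2640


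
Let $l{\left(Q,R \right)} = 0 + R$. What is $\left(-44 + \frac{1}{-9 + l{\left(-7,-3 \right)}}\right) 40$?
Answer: $- \frac{5290}{3} \approx -1763.3$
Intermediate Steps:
$l{\left(Q,R \right)} = R$
$\left(-44 + \frac{1}{-9 + l{\left(-7,-3 \right)}}\right) 40 = \left(-44 + \frac{1}{-9 - 3}\right) 40 = \left(-44 + \frac{1}{-12}\right) 40 = \left(-44 - \frac{1}{12}\right) 40 = \left(- \frac{529}{12}\right) 40 = - \frac{5290}{3}$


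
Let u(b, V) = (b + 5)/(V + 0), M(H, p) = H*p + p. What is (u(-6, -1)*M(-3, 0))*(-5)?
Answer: 0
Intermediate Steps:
M(H, p) = p + H*p
u(b, V) = (5 + b)/V
(u(-6, -1)*M(-3, 0))*(-5) = (((5 - 6)/(-1))*(0*(1 - 3)))*(-5) = ((-1*(-1))*(0*(-2)))*(-5) = (1*0)*(-5) = 0*(-5) = 0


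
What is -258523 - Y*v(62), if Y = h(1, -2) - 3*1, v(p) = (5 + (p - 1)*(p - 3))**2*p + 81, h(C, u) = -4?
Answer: 5636888188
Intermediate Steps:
v(p) = 81 + p*(5 + (-1 + p)*(-3 + p))**2 (v(p) = (5 + (-1 + p)*(-3 + p))**2*p + 81 = p*(5 + (-1 + p)*(-3 + p))**2 + 81 = 81 + p*(5 + (-1 + p)*(-3 + p))**2)
Y = -7 (Y = -4 - 3*1 = -4 - 3 = -7)
-258523 - Y*v(62) = -258523 - (-7)*(81 + 62*(8 + 62**2 - 4*62)**2) = -258523 - (-7)*(81 + 62*(8 + 3844 - 248)**2) = -258523 - (-7)*(81 + 62*3604**2) = -258523 - (-7)*(81 + 62*12988816) = -258523 - (-7)*(81 + 805306592) = -258523 - (-7)*805306673 = -258523 - 1*(-5637146711) = -258523 + 5637146711 = 5636888188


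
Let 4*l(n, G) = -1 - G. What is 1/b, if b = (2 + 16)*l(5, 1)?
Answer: -⅑ ≈ -0.11111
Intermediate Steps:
l(n, G) = -¼ - G/4 (l(n, G) = (-1 - G)/4 = -¼ - G/4)
b = -9 (b = (2 + 16)*(-¼ - ¼*1) = 18*(-¼ - ¼) = 18*(-½) = -9)
1/b = 1/(-9) = -⅑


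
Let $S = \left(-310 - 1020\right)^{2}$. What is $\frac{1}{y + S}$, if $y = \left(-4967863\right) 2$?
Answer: $- \frac{1}{8166826} \approx -1.2245 \cdot 10^{-7}$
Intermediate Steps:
$S = 1768900$ ($S = \left(-1330\right)^{2} = 1768900$)
$y = -9935726$
$\frac{1}{y + S} = \frac{1}{-9935726 + 1768900} = \frac{1}{-8166826} = - \frac{1}{8166826}$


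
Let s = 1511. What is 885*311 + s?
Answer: 276746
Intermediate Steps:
885*311 + s = 885*311 + 1511 = 275235 + 1511 = 276746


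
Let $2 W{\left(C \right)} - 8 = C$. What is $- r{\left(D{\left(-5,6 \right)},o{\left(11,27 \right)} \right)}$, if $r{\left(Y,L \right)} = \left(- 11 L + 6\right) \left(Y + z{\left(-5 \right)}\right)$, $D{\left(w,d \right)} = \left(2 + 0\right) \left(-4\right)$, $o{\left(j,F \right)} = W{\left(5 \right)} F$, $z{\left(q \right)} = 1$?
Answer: $- \frac{26943}{2} \approx -13472.0$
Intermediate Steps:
$W{\left(C \right)} = 4 + \frac{C}{2}$
$o{\left(j,F \right)} = \frac{13 F}{2}$ ($o{\left(j,F \right)} = \left(4 + \frac{1}{2} \cdot 5\right) F = \left(4 + \frac{5}{2}\right) F = \frac{13 F}{2}$)
$D{\left(w,d \right)} = -8$ ($D{\left(w,d \right)} = 2 \left(-4\right) = -8$)
$r{\left(Y,L \right)} = \left(1 + Y\right) \left(6 - 11 L\right)$ ($r{\left(Y,L \right)} = \left(- 11 L + 6\right) \left(Y + 1\right) = \left(6 - 11 L\right) \left(1 + Y\right) = \left(1 + Y\right) \left(6 - 11 L\right)$)
$- r{\left(D{\left(-5,6 \right)},o{\left(11,27 \right)} \right)} = - (6 - 11 \cdot \frac{13}{2} \cdot 27 + 6 \left(-8\right) - 11 \cdot \frac{13}{2} \cdot 27 \left(-8\right)) = - (6 - \frac{3861}{2} - 48 - \frac{3861}{2} \left(-8\right)) = - (6 - \frac{3861}{2} - 48 + 15444) = \left(-1\right) \frac{26943}{2} = - \frac{26943}{2}$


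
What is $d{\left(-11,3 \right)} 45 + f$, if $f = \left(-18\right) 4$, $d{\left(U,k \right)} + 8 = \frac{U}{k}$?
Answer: $-597$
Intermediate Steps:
$d{\left(U,k \right)} = -8 + \frac{U}{k}$
$f = -72$
$d{\left(-11,3 \right)} 45 + f = \left(-8 - \frac{11}{3}\right) 45 - 72 = \left(- \frac{35}{3}\right) 45 - 72 = -525 - 72 = -597$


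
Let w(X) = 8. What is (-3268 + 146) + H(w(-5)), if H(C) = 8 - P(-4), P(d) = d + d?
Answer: -3106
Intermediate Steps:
P(d) = 2*d
H(C) = 16 (H(C) = 8 - 2*(-4) = 8 - 1*(-8) = 8 + 8 = 16)
(-3268 + 146) + H(w(-5)) = (-3268 + 146) + 16 = -3122 + 16 = -3106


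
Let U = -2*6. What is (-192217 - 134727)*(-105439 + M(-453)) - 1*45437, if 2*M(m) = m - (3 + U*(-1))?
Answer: 34549107875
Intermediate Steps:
U = -12
M(m) = -15/2 + m/2 (M(m) = (m - (3 - 12*(-1)))/2 = (m - (3 + 12))/2 = (m - 1*15)/2 = (m - 15)/2 = (-15 + m)/2 = -15/2 + m/2)
(-192217 - 134727)*(-105439 + M(-453)) - 1*45437 = (-192217 - 134727)*(-105439 + (-15/2 + (1/2)*(-453))) - 1*45437 = -326944*(-105439 + (-15/2 - 453/2)) - 45437 = -326944*(-105439 - 234) - 45437 = -326944*(-105673) - 45437 = 34549153312 - 45437 = 34549107875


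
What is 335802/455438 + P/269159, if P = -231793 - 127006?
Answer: -36513284222/61292618321 ≈ -0.59572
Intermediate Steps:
P = -358799
335802/455438 + P/269159 = 335802/455438 - 358799/269159 = 335802*(1/455438) - 358799*1/269159 = 167901/227719 - 358799/269159 = -36513284222/61292618321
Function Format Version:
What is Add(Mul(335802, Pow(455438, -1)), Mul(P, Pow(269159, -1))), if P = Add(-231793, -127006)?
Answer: Rational(-36513284222, 61292618321) ≈ -0.59572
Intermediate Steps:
P = -358799
Add(Mul(335802, Pow(455438, -1)), Mul(P, Pow(269159, -1))) = Add(Mul(335802, Pow(455438, -1)), Mul(-358799, Pow(269159, -1))) = Add(Mul(335802, Rational(1, 455438)), Mul(-358799, Rational(1, 269159))) = Add(Rational(167901, 227719), Rational(-358799, 269159)) = Rational(-36513284222, 61292618321)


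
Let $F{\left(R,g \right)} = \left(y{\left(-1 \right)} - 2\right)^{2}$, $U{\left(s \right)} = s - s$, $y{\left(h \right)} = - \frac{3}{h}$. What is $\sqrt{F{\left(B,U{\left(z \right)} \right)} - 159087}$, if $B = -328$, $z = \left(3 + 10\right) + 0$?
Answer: $i \sqrt{159086} \approx 398.86 i$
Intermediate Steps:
$z = 13$ ($z = 13 + 0 = 13$)
$U{\left(s \right)} = 0$
$F{\left(R,g \right)} = 1$ ($F{\left(R,g \right)} = \left(- \frac{3}{-1} - 2\right)^{2} = \left(\left(-3\right) \left(-1\right) - 2\right)^{2} = \left(3 - 2\right)^{2} = 1^{2} = 1$)
$\sqrt{F{\left(B,U{\left(z \right)} \right)} - 159087} = \sqrt{1 - 159087} = \sqrt{-159086} = i \sqrt{159086}$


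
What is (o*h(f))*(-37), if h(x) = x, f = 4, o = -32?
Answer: 4736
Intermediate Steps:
(o*h(f))*(-37) = -32*4*(-37) = -128*(-37) = 4736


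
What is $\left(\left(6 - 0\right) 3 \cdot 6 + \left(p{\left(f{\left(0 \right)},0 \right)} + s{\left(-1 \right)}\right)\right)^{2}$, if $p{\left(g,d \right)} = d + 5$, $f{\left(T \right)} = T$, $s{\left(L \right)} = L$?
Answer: $12544$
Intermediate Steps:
$p{\left(g,d \right)} = 5 + d$
$\left(\left(6 - 0\right) 3 \cdot 6 + \left(p{\left(f{\left(0 \right)},0 \right)} + s{\left(-1 \right)}\right)\right)^{2} = \left(\left(6 - 0\right) 3 \cdot 6 + \left(\left(5 + 0\right) - 1\right)\right)^{2} = \left(\left(6 + 0\right) 3 \cdot 6 + \left(5 - 1\right)\right)^{2} = \left(6 \cdot 3 \cdot 6 + 4\right)^{2} = \left(18 \cdot 6 + 4\right)^{2} = \left(108 + 4\right)^{2} = 112^{2} = 12544$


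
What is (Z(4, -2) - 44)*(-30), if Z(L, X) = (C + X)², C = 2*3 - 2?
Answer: 1200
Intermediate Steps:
C = 4 (C = 6 - 2 = 4)
Z(L, X) = (4 + X)²
(Z(4, -2) - 44)*(-30) = ((4 - 2)² - 44)*(-30) = (2² - 44)*(-30) = (4 - 44)*(-30) = -40*(-30) = 1200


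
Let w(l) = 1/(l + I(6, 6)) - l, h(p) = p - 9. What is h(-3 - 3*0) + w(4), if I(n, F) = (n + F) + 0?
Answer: -255/16 ≈ -15.938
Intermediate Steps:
h(p) = -9 + p
I(n, F) = F + n (I(n, F) = (F + n) + 0 = F + n)
w(l) = 1/(12 + l) - l (w(l) = 1/(l + (6 + 6)) - l = 1/(l + 12) - l = 1/(12 + l) - l)
h(-3 - 3*0) + w(4) = (-9 + (-3 - 3*0)) + (1 - 1*4² - 12*4)/(12 + 4) = (-9 + (-3 + 0)) + (1 - 1*16 - 48)/16 = (-9 - 3) + (1 - 16 - 48)/16 = -12 + (1/16)*(-63) = -12 - 63/16 = -255/16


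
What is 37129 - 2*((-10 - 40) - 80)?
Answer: 37389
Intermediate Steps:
37129 - 2*((-10 - 40) - 80) = 37129 - 2*(-50 - 80) = 37129 - 2*(-130) = 37129 + 260 = 37389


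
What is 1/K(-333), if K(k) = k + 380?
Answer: 1/47 ≈ 0.021277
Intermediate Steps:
K(k) = 380 + k
1/K(-333) = 1/(380 - 333) = 1/47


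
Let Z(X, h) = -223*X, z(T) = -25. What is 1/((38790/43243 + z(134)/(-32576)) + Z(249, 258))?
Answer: -1408683968/78218729987021 ≈ -1.8010e-5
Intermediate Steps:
1/((38790/43243 + z(134)/(-32576)) + Z(249, 258)) = 1/((38790/43243 - 25/(-32576)) - 223*249) = 1/((38790*(1/43243) - 25*(-1/32576)) - 55527) = 1/((38790/43243 + 25/32576) - 55527) = 1/(1264704115/1408683968 - 55527) = 1/(-78218729987021/1408683968) = -1408683968/78218729987021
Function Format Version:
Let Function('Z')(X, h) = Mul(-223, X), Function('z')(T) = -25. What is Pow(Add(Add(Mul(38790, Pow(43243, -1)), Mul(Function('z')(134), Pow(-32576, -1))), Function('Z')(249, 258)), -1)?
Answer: Rational(-1408683968, 78218729987021) ≈ -1.8010e-5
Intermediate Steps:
Pow(Add(Add(Mul(38790, Pow(43243, -1)), Mul(Function('z')(134), Pow(-32576, -1))), Function('Z')(249, 258)), -1) = Pow(Add(Add(Mul(38790, Pow(43243, -1)), Mul(-25, Pow(-32576, -1))), Mul(-223, 249)), -1) = Pow(Add(Add(Mul(38790, Rational(1, 43243)), Mul(-25, Rational(-1, 32576))), -55527), -1) = Pow(Add(Add(Rational(38790, 43243), Rational(25, 32576)), -55527), -1) = Pow(Add(Rational(1264704115, 1408683968), -55527), -1) = Pow(Rational(-78218729987021, 1408683968), -1) = Rational(-1408683968, 78218729987021)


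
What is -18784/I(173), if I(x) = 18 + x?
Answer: -18784/191 ≈ -98.346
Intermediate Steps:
-18784/I(173) = -18784/(18 + 173) = -18784/191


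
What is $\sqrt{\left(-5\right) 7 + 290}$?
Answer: $\sqrt{255} \approx 15.969$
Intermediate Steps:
$\sqrt{\left(-5\right) 7 + 290} = \sqrt{-35 + 290} = \sqrt{255}$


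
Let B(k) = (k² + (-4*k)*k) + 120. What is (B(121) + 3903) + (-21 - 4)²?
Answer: -39275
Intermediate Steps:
B(k) = 120 - 3*k² (B(k) = (k² - 4*k²) + 120 = -3*k² + 120 = 120 - 3*k²)
(B(121) + 3903) + (-21 - 4)² = ((120 - 3*121²) + 3903) + (-21 - 4)² = ((120 - 3*14641) + 3903) + (-25)² = ((120 - 43923) + 3903) + 625 = (-43803 + 3903) + 625 = -39900 + 625 = -39275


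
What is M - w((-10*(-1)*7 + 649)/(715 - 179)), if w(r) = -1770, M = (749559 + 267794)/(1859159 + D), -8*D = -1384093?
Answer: 28783674874/16257365 ≈ 1770.5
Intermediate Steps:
D = 1384093/8 (D = -⅛*(-1384093) = 1384093/8 ≈ 1.7301e+5)
M = 8138824/16257365 (M = (749559 + 267794)/(1859159 + 1384093/8) = 1017353/(16257365/8) = 1017353*(8/16257365) = 8138824/16257365 ≈ 0.50062)
M - w((-10*(-1)*7 + 649)/(715 - 179)) = 8138824/16257365 - 1*(-1770) = 8138824/16257365 + 1770 = 28783674874/16257365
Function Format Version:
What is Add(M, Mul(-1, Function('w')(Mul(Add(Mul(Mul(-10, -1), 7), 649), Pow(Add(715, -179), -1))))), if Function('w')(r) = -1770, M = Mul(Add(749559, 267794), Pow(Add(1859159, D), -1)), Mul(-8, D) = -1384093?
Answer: Rational(28783674874, 16257365) ≈ 1770.5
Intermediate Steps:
D = Rational(1384093, 8) (D = Mul(Rational(-1, 8), -1384093) = Rational(1384093, 8) ≈ 1.7301e+5)
M = Rational(8138824, 16257365) (M = Mul(Add(749559, 267794), Pow(Add(1859159, Rational(1384093, 8)), -1)) = Mul(1017353, Pow(Rational(16257365, 8), -1)) = Mul(1017353, Rational(8, 16257365)) = Rational(8138824, 16257365) ≈ 0.50062)
Add(M, Mul(-1, Function('w')(Mul(Add(Mul(Mul(-10, -1), 7), 649), Pow(Add(715, -179), -1))))) = Add(Rational(8138824, 16257365), Mul(-1, -1770)) = Add(Rational(8138824, 16257365), 1770) = Rational(28783674874, 16257365)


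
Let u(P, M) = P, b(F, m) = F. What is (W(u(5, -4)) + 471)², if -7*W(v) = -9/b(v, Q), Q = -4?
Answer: 272052036/1225 ≈ 2.2208e+5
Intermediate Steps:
W(v) = 9/(7*v) (W(v) = -(-9)/(7*v) = 9/(7*v))
(W(u(5, -4)) + 471)² = ((9/7)/5 + 471)² = ((9/7)*(⅕) + 471)² = (9/35 + 471)² = (16494/35)² = 272052036/1225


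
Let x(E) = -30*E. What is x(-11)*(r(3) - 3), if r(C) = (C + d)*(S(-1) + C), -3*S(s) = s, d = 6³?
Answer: 239910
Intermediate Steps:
d = 216
S(s) = -s/3
r(C) = (216 + C)*(⅓ + C) (r(C) = (C + 216)*(-⅓*(-1) + C) = (216 + C)*(⅓ + C))
x(-11)*(r(3) - 3) = (-30*(-11))*((72 + 3² + (649/3)*3) - 3) = 330*((72 + 9 + 649) - 3) = 330*(730 - 3) = 330*727 = 239910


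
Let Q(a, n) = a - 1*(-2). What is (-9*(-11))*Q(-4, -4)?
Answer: -198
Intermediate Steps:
Q(a, n) = 2 + a (Q(a, n) = a + 2 = 2 + a)
(-9*(-11))*Q(-4, -4) = (-9*(-11))*(2 - 4) = 99*(-2) = -198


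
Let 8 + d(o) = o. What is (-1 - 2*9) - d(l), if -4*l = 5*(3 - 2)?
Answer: -39/4 ≈ -9.7500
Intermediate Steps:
l = -5/4 (l = -5*(3 - 2)/4 = -5/4 ≈ -1.2500)
d(o) = -8 + o
(-1 - 2*9) - d(l) = (-1 - 2*9) - (-8 - 5/4) = (-1 - 18) - 1*(-37/4) = -19 + 37/4 = -39/4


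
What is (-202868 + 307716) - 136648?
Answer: -31800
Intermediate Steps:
(-202868 + 307716) - 136648 = 104848 - 136648 = -31800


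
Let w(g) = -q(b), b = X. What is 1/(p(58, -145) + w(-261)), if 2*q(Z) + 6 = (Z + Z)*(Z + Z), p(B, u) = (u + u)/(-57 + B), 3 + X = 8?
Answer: -1/337 ≈ -0.0029674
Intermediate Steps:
X = 5 (X = -3 + 8 = 5)
b = 5
p(B, u) = 2*u/(-57 + B) (p(B, u) = (2*u)/(-57 + B) = 2*u/(-57 + B))
q(Z) = -3 + 2*Z² (q(Z) = -3 + ((Z + Z)*(Z + Z))/2 = -3 + ((2*Z)*(2*Z))/2 = -3 + (4*Z²)/2 = -3 + 2*Z²)
w(g) = -47 (w(g) = -(-3 + 2*5²) = -(-3 + 2*25) = -(-3 + 50) = -1*47 = -47)
1/(p(58, -145) + w(-261)) = 1/(2*(-145)/(-57 + 58) - 47) = 1/(2*(-145)/1 - 47) = 1/(2*(-145)*1 - 47) = 1/(-290 - 47) = 1/(-337) = -1/337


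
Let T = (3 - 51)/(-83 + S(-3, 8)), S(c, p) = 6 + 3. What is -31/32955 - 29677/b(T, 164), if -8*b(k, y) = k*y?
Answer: 4020687727/1801540 ≈ 2231.8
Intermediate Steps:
S(c, p) = 9
T = 24/37 (T = (3 - 51)/(-83 + 9) = -48/(-74) = -48*(-1/74) = 24/37 ≈ 0.64865)
b(k, y) = -k*y/8
-31/32955 - 29677/b(T, 164) = -31/32955 - 29677/((-⅛*24/37*164)) = -31*1/32955 - 29677/(-492/37) = -31/32955 - 29677*(-37/492) = -31/32955 + 1098049/492 = 4020687727/1801540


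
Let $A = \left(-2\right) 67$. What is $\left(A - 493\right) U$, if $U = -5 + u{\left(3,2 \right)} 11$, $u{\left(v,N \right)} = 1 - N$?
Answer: $10032$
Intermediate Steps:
$A = -134$
$U = -16$ ($U = -5 + \left(1 - 2\right) 11 = -5 - 11 = -16$)
$\left(A - 493\right) U = \left(-134 - 493\right) \left(-16\right) = \left(-627\right) \left(-16\right) = 10032$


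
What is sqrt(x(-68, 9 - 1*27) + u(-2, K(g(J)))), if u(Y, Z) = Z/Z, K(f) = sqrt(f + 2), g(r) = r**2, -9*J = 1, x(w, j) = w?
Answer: I*sqrt(67) ≈ 8.1853*I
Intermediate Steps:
J = -1/9 (J = -1/9*1 = -1/9 ≈ -0.11111)
K(f) = sqrt(2 + f)
u(Y, Z) = 1
sqrt(x(-68, 9 - 1*27) + u(-2, K(g(J)))) = sqrt(-68 + 1) = sqrt(-67) = I*sqrt(67)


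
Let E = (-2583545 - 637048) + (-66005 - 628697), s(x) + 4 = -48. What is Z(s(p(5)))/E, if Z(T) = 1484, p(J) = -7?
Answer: -1484/3915295 ≈ -0.00037903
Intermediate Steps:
s(x) = -52 (s(x) = -4 - 48 = -52)
E = -3915295 (E = -3220593 - 694702 = -3915295)
Z(s(p(5)))/E = 1484/(-3915295) = 1484*(-1/3915295) = -1484/3915295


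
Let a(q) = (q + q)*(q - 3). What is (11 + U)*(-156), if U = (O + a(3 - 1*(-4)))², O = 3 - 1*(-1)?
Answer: -563316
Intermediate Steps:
a(q) = 2*q*(-3 + q) (a(q) = (2*q)*(-3 + q) = 2*q*(-3 + q))
O = 4 (O = 3 + 1 = 4)
U = 3600 (U = (4 + 2*(3 - 1*(-4))*(-3 + (3 - 1*(-4))))² = (4 + 2*(3 + 4)*(-3 + (3 + 4)))² = (4 + 2*7*(-3 + 7))² = (4 + 2*7*4)² = (4 + 56)² = 60² = 3600)
(11 + U)*(-156) = (11 + 3600)*(-156) = 3611*(-156) = -563316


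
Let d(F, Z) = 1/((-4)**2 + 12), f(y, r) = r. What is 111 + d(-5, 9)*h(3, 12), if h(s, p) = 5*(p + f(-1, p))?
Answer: 807/7 ≈ 115.29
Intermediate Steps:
d(F, Z) = 1/28 (d(F, Z) = 1/(16 + 12) = 1/28)
h(s, p) = 10*p (h(s, p) = 5*(p + p) = 5*(2*p) = 10*p)
111 + d(-5, 9)*h(3, 12) = 111 + (10*12)/28 = 111 + (1/28)*120 = 111 + 30/7 = 807/7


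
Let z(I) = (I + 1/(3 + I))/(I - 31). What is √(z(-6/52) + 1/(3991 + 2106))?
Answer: 4*I*√2486957819073/73987095 ≈ 0.085259*I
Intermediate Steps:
z(I) = (I + 1/(3 + I))/(-31 + I)
√(z(-6/52) + 1/(3991 + 2106)) = √((1 + (-6/52)² + 3*(-6/52))/(-93 + (-6/52)² - (-168)/52) + 1/(3991 + 2106)) = √((1 + (-6*1/52)² + 3*(-6*1/52))/(-93 + (-6*1/52)² - (-168)/52) + 1/6097) = √((1 + (-3/26)² + 3*(-3/26))/(-93 + (-3/26)² - 28*(-3/26)) + 1/6097) = √((1 + 9/676 - 9/26)/(-93 + 9/676 + 42/13) + 1/6097) = √((451/676)/(-60675/676) + 1/6097) = √(-676/60675*451/676 + 1/6097) = √(-451/60675 + 1/6097) = √(-2689072/369935475) = 4*I*√2486957819073/73987095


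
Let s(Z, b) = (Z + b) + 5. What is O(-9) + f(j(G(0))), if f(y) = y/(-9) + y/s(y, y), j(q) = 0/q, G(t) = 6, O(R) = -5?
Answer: -5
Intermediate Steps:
s(Z, b) = 5 + Z + b
j(q) = 0
f(y) = -y/9 + y/(5 + 2*y) (f(y) = y/(-9) + y/(5 + y + y) = y*(-1/9) + y/(5 + 2*y) = -y/9 + y/(5 + 2*y))
O(-9) + f(j(G(0))) = -5 + (2/9)*0*(2 - 1*0)/(5 + 2*0) = -5 + (2/9)*0*(2 + 0)/(5 + 0) = -5 + (2/9)*0*2/5 = -5 + (2/9)*0*(1/5)*2 = -5 + 0 = -5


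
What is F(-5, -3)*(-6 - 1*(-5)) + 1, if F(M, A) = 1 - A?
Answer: -3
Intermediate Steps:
F(-5, -3)*(-6 - 1*(-5)) + 1 = (1 - 1*(-3))*(-6 - 1*(-5)) + 1 = (1 + 3)*(-6 + 5) + 1 = 4*(-1) + 1 = -4 + 1 = -3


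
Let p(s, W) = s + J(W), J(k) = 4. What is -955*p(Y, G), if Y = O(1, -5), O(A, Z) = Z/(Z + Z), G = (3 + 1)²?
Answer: -8595/2 ≈ -4297.5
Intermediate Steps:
G = 16 (G = 4² = 16)
O(A, Z) = ½ (O(A, Z) = Z/((2*Z)) = Z*(1/(2*Z)) = ½)
Y = ½ ≈ 0.50000
p(s, W) = 4 + s (p(s, W) = s + 4 = 4 + s)
-955*p(Y, G) = -955*(4 + ½) = -955*9/2 = -8595/2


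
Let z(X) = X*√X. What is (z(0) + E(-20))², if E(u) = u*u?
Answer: 160000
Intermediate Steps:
E(u) = u²
z(X) = X^(3/2)
(z(0) + E(-20))² = (0^(3/2) + (-20)²)² = (0 + 400)² = 400² = 160000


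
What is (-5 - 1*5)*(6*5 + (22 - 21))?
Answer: -310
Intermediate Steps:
(-5 - 1*5)*(6*5 + (22 - 21)) = (-5 - 5)*(30 + 1) = -10*31 = -310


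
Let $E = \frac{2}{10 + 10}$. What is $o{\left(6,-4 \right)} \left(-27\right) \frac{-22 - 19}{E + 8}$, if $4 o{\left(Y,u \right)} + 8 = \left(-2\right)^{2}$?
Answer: $- \frac{410}{3} \approx -136.67$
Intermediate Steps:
$o{\left(Y,u \right)} = -1$ ($o{\left(Y,u \right)} = -2 + \frac{\left(-2\right)^{2}}{4} = -2 + \frac{1}{4} \cdot 4 = -2 + 1 = -1$)
$E = \frac{1}{10}$ ($E = \frac{2}{20} = 2 \cdot \frac{1}{20} = \frac{1}{10} \approx 0.1$)
$o{\left(6,-4 \right)} \left(-27\right) \frac{-22 - 19}{E + 8} = \left(-1\right) \left(-27\right) \frac{-22 - 19}{\frac{1}{10} + 8} = 27 \left(- \frac{41}{\frac{81}{10}}\right) = 27 \left(\left(-41\right) \frac{10}{81}\right) = 27 \left(- \frac{410}{81}\right) = - \frac{410}{3}$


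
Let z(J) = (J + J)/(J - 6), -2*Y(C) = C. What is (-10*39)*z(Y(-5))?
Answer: 3900/7 ≈ 557.14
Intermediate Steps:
Y(C) = -C/2
z(J) = 2*J/(-6 + J) (z(J) = (2*J)/(-6 + J) = 2*J/(-6 + J))
(-10*39)*z(Y(-5)) = (-10*39)*(2*(-1/2*(-5))/(-6 - 1/2*(-5))) = -780*5/(2*(-6 + 5/2)) = -780*5/(2*(-7/2)) = -780*5*(-2)/(2*7) = -390*(-10/7) = 3900/7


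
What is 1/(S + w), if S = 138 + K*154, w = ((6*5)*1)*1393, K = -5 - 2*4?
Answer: 1/39926 ≈ 2.5046e-5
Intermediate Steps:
K = -13 (K = -5 - 8 = -13)
w = 41790 (w = (30*1)*1393 = 30*1393 = 41790)
S = -1864 (S = 138 - 13*154 = 138 - 2002 = -1864)
1/(S + w) = 1/(-1864 + 41790) = 1/39926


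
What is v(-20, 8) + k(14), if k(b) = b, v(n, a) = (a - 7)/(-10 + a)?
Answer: 27/2 ≈ 13.500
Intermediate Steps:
v(n, a) = (-7 + a)/(-10 + a)
v(-20, 8) + k(14) = (-7 + 8)/(-10 + 8) + 14 = 1/(-2) + 14 = -½*1 + 14 = -½ + 14 = 27/2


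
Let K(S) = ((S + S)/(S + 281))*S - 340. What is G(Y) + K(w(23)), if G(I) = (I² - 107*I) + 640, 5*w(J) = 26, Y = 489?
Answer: 1338687542/7155 ≈ 1.8710e+5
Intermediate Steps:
w(J) = 26/5 (w(J) = (⅕)*26 = 26/5)
G(I) = 640 + I² - 107*I
K(S) = -340 + 2*S²/(281 + S) (K(S) = ((2*S)/(281 + S))*S - 340 = (2*S/(281 + S))*S - 340 = 2*S²/(281 + S) - 340 = -340 + 2*S²/(281 + S))
G(Y) + K(w(23)) = (640 + 489² - 107*489) + 2*(-47770 + (26/5)² - 170*26/5)/(281 + 26/5) = (640 + 239121 - 52323) + 2*(-47770 + 676/25 - 884)/(1431/5) = 187438 + 2*(5/1431)*(-1215674/25) = 187438 - 2431348/7155 = 1338687542/7155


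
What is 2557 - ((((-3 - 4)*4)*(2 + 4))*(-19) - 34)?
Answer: -601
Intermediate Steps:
2557 - ((((-3 - 4)*4)*(2 + 4))*(-19) - 34) = 2557 - ((-7*4*6)*(-19) - 34) = 2557 - (-28*6*(-19) - 34) = 2557 - (-168*(-19) - 34) = 2557 - (3192 - 34) = 2557 - 1*3158 = 2557 - 3158 = -601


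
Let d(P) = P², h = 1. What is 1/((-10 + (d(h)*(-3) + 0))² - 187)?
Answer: -1/18 ≈ -0.055556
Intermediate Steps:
1/((-10 + (d(h)*(-3) + 0))² - 187) = 1/((-10 + (1²*(-3) + 0))² - 187) = 1/((-10 + (1*(-3) + 0))² - 187) = 1/((-10 + (-3 + 0))² - 187) = 1/((-10 - 3)² - 187) = 1/((-13)² - 187) = 1/(169 - 187) = 1/(-18) = -1/18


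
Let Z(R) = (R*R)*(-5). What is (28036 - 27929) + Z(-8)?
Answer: -213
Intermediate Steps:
Z(R) = -5*R² (Z(R) = R²*(-5) = -5*R²)
(28036 - 27929) + Z(-8) = (28036 - 27929) - 5*(-8)² = 107 - 5*64 = 107 - 320 = -213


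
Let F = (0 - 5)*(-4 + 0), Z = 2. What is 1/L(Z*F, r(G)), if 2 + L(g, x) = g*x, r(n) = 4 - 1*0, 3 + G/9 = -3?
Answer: 1/158 ≈ 0.0063291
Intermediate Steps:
G = -54 (G = -27 + 9*(-3) = -27 - 27 = -54)
F = 20 (F = -5*(-4) = 20)
r(n) = 4 (r(n) = 4 + 0 = 4)
L(g, x) = -2 + g*x
1/L(Z*F, r(G)) = 1/(-2 + (2*20)*4) = 1/(-2 + 40*4) = 1/(-2 + 160) = 1/158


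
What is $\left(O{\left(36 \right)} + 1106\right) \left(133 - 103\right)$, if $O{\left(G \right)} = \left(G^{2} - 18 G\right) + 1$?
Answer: $52650$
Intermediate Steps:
$O{\left(G \right)} = 1 + G^{2} - 18 G$
$\left(O{\left(36 \right)} + 1106\right) \left(133 - 103\right) = \left(\left(1 + 36^{2} - 648\right) + 1106\right) \left(133 - 103\right) = \left(\left(1 + 1296 - 648\right) + 1106\right) \left(133 - 103\right) = \left(649 + 1106\right) 30 = 1755 \cdot 30 = 52650$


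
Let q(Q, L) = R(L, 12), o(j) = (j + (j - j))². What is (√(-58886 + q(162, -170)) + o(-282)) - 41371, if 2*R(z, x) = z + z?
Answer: 38153 + 4*I*√3691 ≈ 38153.0 + 243.01*I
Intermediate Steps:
o(j) = j² (o(j) = (j + 0)² = j²)
R(z, x) = z (R(z, x) = (z + z)/2 = (2*z)/2 = z)
q(Q, L) = L
(√(-58886 + q(162, -170)) + o(-282)) - 41371 = (√(-58886 - 170) + (-282)²) - 41371 = (√(-59056) + 79524) - 41371 = (4*I*√3691 + 79524) - 41371 = (79524 + 4*I*√3691) - 41371 = 38153 + 4*I*√3691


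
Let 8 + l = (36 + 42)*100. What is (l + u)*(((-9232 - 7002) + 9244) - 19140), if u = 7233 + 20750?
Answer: -934800750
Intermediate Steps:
l = 7792 (l = -8 + (36 + 42)*100 = -8 + 78*100 = -8 + 7800 = 7792)
u = 27983
(l + u)*(((-9232 - 7002) + 9244) - 19140) = (7792 + 27983)*(((-9232 - 7002) + 9244) - 19140) = 35775*((-16234 + 9244) - 19140) = 35775*(-6990 - 19140) = 35775*(-26130) = -934800750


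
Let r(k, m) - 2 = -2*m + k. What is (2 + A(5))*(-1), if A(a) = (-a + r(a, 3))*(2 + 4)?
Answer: 22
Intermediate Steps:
r(k, m) = 2 + k - 2*m (r(k, m) = 2 + (-2*m + k) = 2 + (k - 2*m) = 2 + k - 2*m)
A(a) = -24 (A(a) = (-a + (2 + a - 2*3))*(2 + 4) = (-a + (2 + a - 6))*6 = (-a + (-4 + a))*6 = -4*6 = -24)
(2 + A(5))*(-1) = (2 - 24)*(-1) = -22*(-1) = 22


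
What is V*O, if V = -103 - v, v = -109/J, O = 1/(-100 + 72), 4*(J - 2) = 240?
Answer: 6277/1736 ≈ 3.6158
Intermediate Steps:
J = 62 (J = 2 + (¼)*240 = 2 + 60 = 62)
O = -1/28 (O = 1/(-28) = -1/28 ≈ -0.035714)
v = -109/62 ≈ -1.7581
V = -6277/62 (V = -103 - 1*(-109/62) = -103 + 109/62 = -6277/62 ≈ -101.24)
V*O = -6277/62*(-1/28) = 6277/1736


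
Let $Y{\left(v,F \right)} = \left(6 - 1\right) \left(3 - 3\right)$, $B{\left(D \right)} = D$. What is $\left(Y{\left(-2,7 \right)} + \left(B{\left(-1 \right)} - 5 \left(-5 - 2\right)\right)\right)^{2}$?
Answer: $1156$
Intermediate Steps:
$Y{\left(v,F \right)} = 0$ ($Y{\left(v,F \right)} = 5 \cdot 0 = 0$)
$\left(Y{\left(-2,7 \right)} + \left(B{\left(-1 \right)} - 5 \left(-5 - 2\right)\right)\right)^{2} = \left(0 - \left(1 + 5 \left(-5 - 2\right)\right)\right)^{2} = \left(0 - -34\right)^{2} = \left(0 + \left(-1 + 35\right)\right)^{2} = \left(0 + 34\right)^{2} = 34^{2} = 1156$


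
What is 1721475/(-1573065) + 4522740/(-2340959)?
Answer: -247654808725/81832903763 ≈ -3.0263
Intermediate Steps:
1721475/(-1573065) + 4522740/(-2340959) = 1721475*(-1/1573065) + 4522740*(-1/2340959) = -38255/34957 - 4522740/2340959 = -247654808725/81832903763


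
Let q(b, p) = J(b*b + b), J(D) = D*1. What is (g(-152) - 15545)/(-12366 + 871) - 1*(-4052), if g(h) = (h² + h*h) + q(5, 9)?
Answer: 46547047/11495 ≈ 4049.3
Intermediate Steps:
J(D) = D
q(b, p) = b + b² (q(b, p) = b*b + b = b² + b = b + b²)
g(h) = 30 + 2*h² (g(h) = (h² + h*h) + 5*(1 + 5) = (h² + h²) + 5*6 = 2*h² + 30 = 30 + 2*h²)
(g(-152) - 15545)/(-12366 + 871) - 1*(-4052) = ((30 + 2*(-152)²) - 15545)/(-12366 + 871) - 1*(-4052) = ((30 + 2*23104) - 15545)/(-11495) + 4052 = ((30 + 46208) - 15545)*(-1/11495) + 4052 = (46238 - 15545)*(-1/11495) + 4052 = 30693*(-1/11495) + 4052 = -30693/11495 + 4052 = 46547047/11495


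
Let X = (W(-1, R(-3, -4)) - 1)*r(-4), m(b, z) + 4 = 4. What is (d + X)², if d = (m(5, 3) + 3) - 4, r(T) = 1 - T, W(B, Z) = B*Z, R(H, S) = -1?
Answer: 1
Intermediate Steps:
m(b, z) = 0 (m(b, z) = -4 + 4 = 0)
d = -1 (d = (0 + 3) - 4 = 3 - 4 = -1)
X = 0 (X = (-1*(-1) - 1)*(1 - 1*(-4)) = (1 - 1)*(1 + 4) = 0*5 = 0)
(d + X)² = (-1 + 0)² = (-1)² = 1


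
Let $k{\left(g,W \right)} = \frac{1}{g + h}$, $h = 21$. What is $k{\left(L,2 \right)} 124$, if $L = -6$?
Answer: $\frac{124}{15} \approx 8.2667$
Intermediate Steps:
$k{\left(g,W \right)} = \frac{1}{21 + g}$ ($k{\left(g,W \right)} = \frac{1}{g + 21} = \frac{1}{21 + g}$)
$k{\left(L,2 \right)} 124 = \frac{1}{21 - 6} \cdot 124 = \frac{1}{15} \cdot 124 = \frac{124}{15}$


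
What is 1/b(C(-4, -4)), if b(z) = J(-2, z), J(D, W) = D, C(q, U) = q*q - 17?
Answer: -1/2 ≈ -0.50000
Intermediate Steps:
C(q, U) = -17 + q**2 (C(q, U) = q**2 - 17 = -17 + q**2)
b(z) = -2
1/b(C(-4, -4)) = 1/(-2) = -1/2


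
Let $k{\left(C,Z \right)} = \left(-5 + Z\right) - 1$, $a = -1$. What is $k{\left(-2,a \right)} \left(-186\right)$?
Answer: $1302$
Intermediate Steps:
$k{\left(C,Z \right)} = -6 + Z$
$k{\left(-2,a \right)} \left(-186\right) = \left(-6 - 1\right) \left(-186\right) = \left(-7\right) \left(-186\right) = 1302$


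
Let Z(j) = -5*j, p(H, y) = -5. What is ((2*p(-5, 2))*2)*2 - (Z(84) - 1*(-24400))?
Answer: -24020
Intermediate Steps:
((2*p(-5, 2))*2)*2 - (Z(84) - 1*(-24400)) = ((2*(-5))*2)*2 - (-5*84 - 1*(-24400)) = -10*2*2 - (-420 + 24400) = -20*2 - 1*23980 = -40 - 23980 = -24020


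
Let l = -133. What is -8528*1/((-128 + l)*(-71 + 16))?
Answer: -8528/14355 ≈ -0.59408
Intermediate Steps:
-8528*1/((-128 + l)*(-71 + 16)) = -8528*1/((-128 - 133)*(-71 + 16)) = -8528/((-261*(-55))) = -8528/14355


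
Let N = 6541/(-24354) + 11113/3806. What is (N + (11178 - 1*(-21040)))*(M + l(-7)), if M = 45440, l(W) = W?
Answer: 3083842139586491/2106621 ≈ 1.4639e+9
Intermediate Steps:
N = 5585249/2106621 (N = 6541*(-1/24354) + 11113*(1/3806) = -6541/24354 + 11113/3806 = 5585249/2106621 ≈ 2.6513)
(N + (11178 - 1*(-21040)))*(M + l(-7)) = (5585249/2106621 + (11178 - 1*(-21040)))*(45440 - 7) = (5585249/2106621 + (11178 + 21040))*45433 = (5585249/2106621 + 32218)*45433 = (67876700627/2106621)*45433 = 3083842139586491/2106621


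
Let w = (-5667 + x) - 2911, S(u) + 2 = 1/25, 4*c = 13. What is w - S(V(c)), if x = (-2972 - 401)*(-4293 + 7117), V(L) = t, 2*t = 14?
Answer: -238348201/25 ≈ -9.5339e+6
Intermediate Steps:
c = 13/4 (c = (¼)*13 = 13/4 ≈ 3.2500)
t = 7 (t = (½)*14 = 7)
V(L) = 7
x = -9525352 (x = -3373*2824 = -9525352)
S(u) = -49/25 (S(u) = -2 + 1/25 = -49/25)
w = -9533930 (w = (-5667 - 9525352) - 2911 = -9531019 - 2911 = -9533930)
w - S(V(c)) = -9533930 - 1*(-49/25) = -9533930 + 49/25 = -238348201/25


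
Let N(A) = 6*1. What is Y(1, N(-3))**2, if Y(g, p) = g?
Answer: 1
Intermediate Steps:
N(A) = 6
Y(1, N(-3))**2 = 1**2 = 1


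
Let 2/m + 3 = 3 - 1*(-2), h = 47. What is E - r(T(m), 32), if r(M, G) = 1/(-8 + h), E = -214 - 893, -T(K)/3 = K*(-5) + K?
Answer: -43174/39 ≈ -1107.0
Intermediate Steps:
m = 1 (m = 2/(-3 + (3 - 1*(-2))) = 2/(-3 + (3 + 2)) = 2/(-3 + 5) = 2/2 = 2*(½) = 1)
T(K) = 12*K (T(K) = -3*(K*(-5) + K) = -3*(-5*K + K) = -(-12)*K = 12*K)
E = -1107
r(M, G) = 1/39 (r(M, G) = 1/(-8 + 47) = 1/39)
E - r(T(m), 32) = -1107 - 1*1/39 = -1107 - 1/39 = -43174/39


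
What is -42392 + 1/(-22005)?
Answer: -932835961/22005 ≈ -42392.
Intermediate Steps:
-42392 + 1/(-22005) = -42392 - 1/22005 = -932835961/22005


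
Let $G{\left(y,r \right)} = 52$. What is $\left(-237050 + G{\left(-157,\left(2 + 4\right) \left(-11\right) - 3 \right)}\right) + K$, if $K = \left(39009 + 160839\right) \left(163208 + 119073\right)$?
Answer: $56413056290$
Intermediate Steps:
$K = 56413293288$ ($K = 199848 \cdot 282281 = 56413293288$)
$\left(-237050 + G{\left(-157,\left(2 + 4\right) \left(-11\right) - 3 \right)}\right) + K = \left(-237050 + 52\right) + 56413293288 = -236998 + 56413293288 = 56413056290$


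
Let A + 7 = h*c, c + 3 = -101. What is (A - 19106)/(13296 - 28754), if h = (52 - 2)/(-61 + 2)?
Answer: 1122467/912022 ≈ 1.2307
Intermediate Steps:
h = -50/59 (h = 50/(-59) = 50*(-1/59) = -50/59 ≈ -0.84746)
c = -104 (c = -3 - 101 = -104)
A = 4787/59 (A = -7 - 50/59*(-104) = -7 + 5200/59 = 4787/59 ≈ 81.136)
(A - 19106)/(13296 - 28754) = (4787/59 - 19106)/(13296 - 28754) = -1122467/59/(-15458) = -1122467/59*(-1/15458) = 1122467/912022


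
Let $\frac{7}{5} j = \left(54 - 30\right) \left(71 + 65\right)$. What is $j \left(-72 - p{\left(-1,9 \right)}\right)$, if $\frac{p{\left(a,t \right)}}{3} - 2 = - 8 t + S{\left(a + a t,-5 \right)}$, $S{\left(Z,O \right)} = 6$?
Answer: $\frac{1958400}{7} \approx 2.7977 \cdot 10^{5}$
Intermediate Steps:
$p{\left(a,t \right)} = 24 - 24 t$ ($p{\left(a,t \right)} = 6 + 3 \left(- 8 t + 6\right) = 6 + 3 \left(6 - 8 t\right) = 6 - \left(-18 + 24 t\right) = 24 - 24 t$)
$j = \frac{16320}{7}$ ($j = \frac{5 \left(54 - 30\right) \left(71 + 65\right)}{7} = \frac{5 \cdot 24 \cdot 136}{7} = \frac{5}{7} \cdot 3264 = \frac{16320}{7} \approx 2331.4$)
$j \left(-72 - p{\left(-1,9 \right)}\right) = \frac{16320 \left(-72 - \left(24 - 216\right)\right)}{7} = \frac{16320 \left(-72 - -192\right)}{7} = \frac{16320 \left(-72 + 192\right)}{7} = \frac{16320}{7} \cdot 120 = \frac{1958400}{7}$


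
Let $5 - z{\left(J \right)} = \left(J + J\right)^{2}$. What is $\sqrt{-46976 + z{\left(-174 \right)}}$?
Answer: $45 i \sqrt{83} \approx 409.97 i$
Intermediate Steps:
$z{\left(J \right)} = 5 - 4 J^{2}$ ($z{\left(J \right)} = 5 - \left(J + J\right)^{2} = 5 - \left(2 J\right)^{2} = 5 - 4 J^{2}$)
$\sqrt{-46976 + z{\left(-174 \right)}} = \sqrt{-46976 + \left(5 - 4 \left(-174\right)^{2}\right)} = \sqrt{-46976 + \left(5 - 121104\right)} = \sqrt{-46976 - 121099} = \sqrt{-168075} = 45 i \sqrt{83}$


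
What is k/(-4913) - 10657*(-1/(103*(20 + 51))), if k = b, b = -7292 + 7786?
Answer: 48745219/35928769 ≈ 1.3567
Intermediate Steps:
b = 494
k = 494
k/(-4913) - 10657*(-1/(103*(20 + 51))) = 494/(-4913) - 10657*(-1/(103*(20 + 51))) = 494*(-1/4913) - 10657/((-103*71)) = -494/4913 - 10657/(-7313) = -494/4913 - 10657*(-1/7313) = -494/4913 + 10657/7313 = 48745219/35928769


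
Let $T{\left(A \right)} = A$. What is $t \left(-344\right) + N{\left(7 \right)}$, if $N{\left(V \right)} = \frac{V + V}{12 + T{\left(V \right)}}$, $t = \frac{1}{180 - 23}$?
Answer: $- \frac{4338}{2983} \approx -1.4542$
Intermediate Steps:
$t = \frac{1}{157} \approx 0.0063694$
$N{\left(V \right)} = \frac{2 V}{12 + V}$ ($N{\left(V \right)} = \frac{V + V}{12 + V} = \frac{2 V}{12 + V}$)
$t \left(-344\right) + N{\left(7 \right)} = \frac{1}{157} \left(-344\right) + 2 \cdot 7 \frac{1}{12 + 7} = - \frac{344}{157} + 2 \cdot 7 \cdot \frac{1}{19} = - \frac{344}{157} + \frac{14}{19} = - \frac{4338}{2983}$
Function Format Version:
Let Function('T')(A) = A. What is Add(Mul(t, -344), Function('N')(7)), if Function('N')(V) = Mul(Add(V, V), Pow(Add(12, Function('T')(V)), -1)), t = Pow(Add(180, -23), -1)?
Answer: Rational(-4338, 2983) ≈ -1.4542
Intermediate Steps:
t = Rational(1, 157) (t = Pow(157, -1) = Rational(1, 157) ≈ 0.0063694)
Function('N')(V) = Mul(2, V, Pow(Add(12, V), -1)) (Function('N')(V) = Mul(Add(V, V), Pow(Add(12, V), -1)) = Mul(Mul(2, V), Pow(Add(12, V), -1)) = Mul(2, V, Pow(Add(12, V), -1)))
Add(Mul(t, -344), Function('N')(7)) = Add(Mul(Rational(1, 157), -344), Mul(2, 7, Pow(Add(12, 7), -1))) = Add(Rational(-344, 157), Mul(2, 7, Pow(19, -1))) = Add(Rational(-344, 157), Mul(2, 7, Rational(1, 19))) = Add(Rational(-344, 157), Rational(14, 19)) = Rational(-4338, 2983)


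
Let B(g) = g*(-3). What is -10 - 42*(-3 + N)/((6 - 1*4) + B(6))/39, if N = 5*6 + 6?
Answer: -809/104 ≈ -7.7788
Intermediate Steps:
B(g) = -3*g
N = 36 (N = 30 + 6 = 36)
-10 - 42*(-3 + N)/((6 - 1*4) + B(6))/39 = -10 - 42*(-3 + 36)/((6 - 1*4) - 3*6)/39 = -10 - 42*33/((6 - 4) - 18)/39 = -10 - 42*33/(2 - 18)/39 = -10 - 42*33/(-16)/39 = -10 - 42*33*(-1/16)/39 = -10 - (-693)/(8*39) = -10 - 42*(-11/208) = -10 + 231/104 = -809/104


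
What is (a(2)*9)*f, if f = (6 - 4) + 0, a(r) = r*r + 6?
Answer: 180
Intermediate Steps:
a(r) = 6 + r² (a(r) = r² + 6 = 6 + r²)
f = 2 (f = 2 + 0 = 2)
(a(2)*9)*f = ((6 + 2²)*9)*2 = ((6 + 4)*9)*2 = (10*9)*2 = 90*2 = 180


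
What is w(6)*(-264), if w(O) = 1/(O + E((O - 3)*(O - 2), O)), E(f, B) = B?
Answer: -22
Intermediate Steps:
w(O) = 1/(2*O) (w(O) = 1/(O + O) = 1/(2*O))
w(6)*(-264) = ((½)/6)*(-264) = ((½)*(⅙))*(-264) = (1/12)*(-264) = -22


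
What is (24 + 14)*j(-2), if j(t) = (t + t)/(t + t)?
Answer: 38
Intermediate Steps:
j(t) = 1 (j(t) = (2*t)/((2*t)) = (2*t)*(1/(2*t)) = 1)
(24 + 14)*j(-2) = (24 + 14)*1 = 38*1 = 38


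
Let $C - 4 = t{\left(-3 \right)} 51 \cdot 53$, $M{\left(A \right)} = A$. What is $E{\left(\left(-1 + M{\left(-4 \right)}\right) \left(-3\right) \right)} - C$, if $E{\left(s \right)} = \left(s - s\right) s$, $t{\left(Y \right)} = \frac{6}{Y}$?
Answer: $5402$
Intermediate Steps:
$E{\left(s \right)} = 0$ ($E{\left(s \right)} = 0 s = 0$)
$C = -5402$ ($C = 4 + \frac{6}{-3} \cdot 51 \cdot 53 = 4 + 6 \left(- \frac{1}{3}\right) 51 \cdot 53 = 4 + \left(-2\right) 51 \cdot 53 = 4 - 5406 = -5402$)
$E{\left(\left(-1 + M{\left(-4 \right)}\right) \left(-3\right) \right)} - C = 0 - -5402 = 0 + 5402 = 5402$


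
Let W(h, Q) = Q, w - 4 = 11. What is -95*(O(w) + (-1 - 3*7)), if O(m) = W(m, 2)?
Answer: 1900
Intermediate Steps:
w = 15 (w = 4 + 11 = 15)
O(m) = 2
-95*(O(w) + (-1 - 3*7)) = -95*(2 + (-1 - 3*7)) = -95*(2 + (-1 - 21)) = -95*(2 - 22) = -95*(-20) = 1900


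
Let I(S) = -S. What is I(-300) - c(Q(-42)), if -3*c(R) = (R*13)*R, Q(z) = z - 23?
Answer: 55825/3 ≈ 18608.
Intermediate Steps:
Q(z) = -23 + z
c(R) = -13*R**2/3 (c(R) = -R*13*R/3 = -13*R*R/3 = -13*R**2/3)
I(-300) - c(Q(-42)) = -1*(-300) - (-13)*(-23 - 42)**2/3 = 300 - (-13)*(-65)**2/3 = 300 - (-13)*4225/3 = 300 - 1*(-54925/3) = 300 + 54925/3 = 55825/3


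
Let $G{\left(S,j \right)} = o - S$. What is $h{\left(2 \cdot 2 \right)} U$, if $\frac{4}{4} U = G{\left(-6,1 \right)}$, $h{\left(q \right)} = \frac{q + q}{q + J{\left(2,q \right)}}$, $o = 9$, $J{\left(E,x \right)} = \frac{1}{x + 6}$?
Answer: $\frac{1200}{41} \approx 29.268$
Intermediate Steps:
$J{\left(E,x \right)} = \frac{1}{6 + x}$
$G{\left(S,j \right)} = 9 - S$
$h{\left(q \right)} = \frac{2 q}{q + \frac{1}{6 + q}}$ ($h{\left(q \right)} = \frac{q + q}{q + \frac{1}{6 + q}} = \frac{2 q}{q + \frac{1}{6 + q}}$)
$U = 15$ ($U = 9 - -6 = 9 + 6 = 15$)
$h{\left(2 \cdot 2 \right)} U = \frac{2 \cdot 2 \cdot 2 \left(6 + 2 \cdot 2\right)}{1 + 2 \cdot 2 \left(6 + 2 \cdot 2\right)} 15 = 2 \cdot 4 \frac{1}{1 + 4 \left(6 + 4\right)} \left(6 + 4\right) 15 = 2 \cdot 4 \frac{1}{1 + 4 \cdot 10} \cdot 10 \cdot 15 = 2 \cdot 4 \frac{1}{1 + 40} \cdot 10 \cdot 15 = 2 \cdot 4 \cdot \frac{1}{41} \cdot 10 \cdot 15 = \frac{80}{41} \cdot 15 = \frac{1200}{41}$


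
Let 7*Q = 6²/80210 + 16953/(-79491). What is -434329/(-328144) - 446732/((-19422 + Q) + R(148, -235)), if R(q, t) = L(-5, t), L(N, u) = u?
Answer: 72122238679485638441/2998856336400944016 ≈ 24.050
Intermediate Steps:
R(q, t) = t
Q = -226156409/7438635295 (Q = (6²/80210 + 16953/(-79491))/7 = (36*(1/80210) + 16953*(-1/79491))/7 = (18/40105 - 5651/26497)/7 = (⅐)*(-226156409/1062662185) = -226156409/7438635295 ≈ -0.030403)
-434329/(-328144) - 446732/((-19422 + Q) + R(148, -235)) = -434329/(-328144) - 446732/((-19422 - 226156409/7438635295) - 235) = -434329*(-1/328144) - 446732/(-144473400855899/7438635295 - 235) = 434329/328144 - 446732/(-146221480150224/7438635295) = 434329/328144 - 446732*(-7438635295/146221480150224) = 434329/328144 + 830769105651485/36555370037556 = 72122238679485638441/2998856336400944016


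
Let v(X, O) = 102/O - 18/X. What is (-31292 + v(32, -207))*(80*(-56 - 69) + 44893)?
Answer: -401822356323/368 ≈ -1.0919e+9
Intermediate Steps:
v(X, O) = -18/X + 102/O
(-31292 + v(32, -207))*(80*(-56 - 69) + 44893) = (-31292 + (-18/32 + 102/(-207)))*(80*(-56 - 69) + 44893) = (-31292 + (-18*1/32 + 102*(-1/207)))*(80*(-125) + 44893) = (-31292 + (-9/16 - 34/69))*(-10000 + 44893) = (-31292 - 1165/1104)*34893 = -34547533/1104*34893 = -401822356323/368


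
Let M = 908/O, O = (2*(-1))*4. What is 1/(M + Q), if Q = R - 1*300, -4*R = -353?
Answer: -4/1301 ≈ -0.0030746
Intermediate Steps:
R = 353/4 (R = -¼*(-353) = 353/4 ≈ 88.250)
O = -8 (O = -2*4 = -8)
Q = -847/4 (Q = 353/4 - 1*300 = 353/4 - 300 = -847/4 ≈ -211.75)
M = -227/2 (M = 908/(-8) = 908*(-⅛) = -227/2 ≈ -113.50)
1/(M + Q) = 1/(-227/2 - 847/4) = 1/(-1301/4) = -4/1301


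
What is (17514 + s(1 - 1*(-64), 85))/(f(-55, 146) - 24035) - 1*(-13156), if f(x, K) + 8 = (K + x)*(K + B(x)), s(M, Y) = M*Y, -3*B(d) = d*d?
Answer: 4046006059/307546 ≈ 13156.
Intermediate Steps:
B(d) = -d**2/3 (B(d) = -d*d/3 = -d**2/3)
f(x, K) = -8 + (K + x)*(K - x**2/3)
(17514 + s(1 - 1*(-64), 85))/(f(-55, 146) - 24035) - 1*(-13156) = (17514 + (1 - 1*(-64))*85)/((-8 + 146**2 - 1/3*(-55)**3 + 146*(-55) - 1/3*146*(-55)**2) - 24035) - 1*(-13156) = (17514 + (1 + 64)*85)/((-8 + 21316 - 1/3*(-166375) - 8030 - 1/3*146*3025) - 24035) + 13156 = (17514 + 65*85)/((-8 + 21316 + 166375/3 - 8030 - 441650/3) - 24035) + 13156 = (17514 + 5525)/(-235441/3 - 24035) + 13156 = 23039/(-307546/3) + 13156 = 23039*(-3/307546) + 13156 = -69117/307546 + 13156 = 4046006059/307546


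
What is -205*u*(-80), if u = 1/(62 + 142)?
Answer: 4100/51 ≈ 80.392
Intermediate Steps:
u = 1/204 ≈ 0.0049020
-205*u*(-80) = -205*1/204*(-80) = -205/204*(-80) = 4100/51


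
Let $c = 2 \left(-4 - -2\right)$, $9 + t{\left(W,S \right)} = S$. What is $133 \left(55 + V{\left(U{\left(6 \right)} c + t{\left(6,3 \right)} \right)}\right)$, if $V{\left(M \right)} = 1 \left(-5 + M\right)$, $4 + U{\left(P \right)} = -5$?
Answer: $10640$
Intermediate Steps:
$t{\left(W,S \right)} = -9 + S$
$U{\left(P \right)} = -9$ ($U{\left(P \right)} = -4 - 5 = -9$)
$c = -4$ ($c = 2 \left(-4 + 2\right) = 2 \left(-2\right) = -4$)
$V{\left(M \right)} = -5 + M$
$133 \left(55 + V{\left(U{\left(6 \right)} c + t{\left(6,3 \right)} \right)}\right) = 133 \left(55 + \left(-5 + \left(\left(-9\right) \left(-4\right) + \left(-9 + 3\right)\right)\right)\right) = 133 \left(55 + \left(-5 + \left(36 - 6\right)\right)\right) = 133 \left(55 + \left(-5 + 30\right)\right) = 133 \left(55 + 25\right) = 133 \cdot 80 = 10640$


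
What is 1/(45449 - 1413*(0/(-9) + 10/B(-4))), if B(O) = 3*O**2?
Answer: 8/361237 ≈ 2.2146e-5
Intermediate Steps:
1/(45449 - 1413*(0/(-9) + 10/B(-4))) = 1/(45449 - 1413*(0/(-9) + 10/((3*(-4)**2)))) = 1/(45449 - 1413*(0*(-1/9) + 10/((3*16)))) = 1/(45449 - 1413*(0 + 10/48)) = 1/(45449 - 1413*(0 + 10*(1/48))) = 1/(45449 - 1413*(0 + 5/24)) = 1/(45449 - 1413*5/24) = 1/(45449 - 2355/8) = 1/(361237/8) = 8/361237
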